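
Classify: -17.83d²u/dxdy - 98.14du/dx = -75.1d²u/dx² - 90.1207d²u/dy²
Rewriting in standard form: 75.1d²u/dx² - 17.83d²u/dxdy + 90.1207d²u/dy² - 98.14du/dx = 0. Elliptic (discriminant = -26754.34938).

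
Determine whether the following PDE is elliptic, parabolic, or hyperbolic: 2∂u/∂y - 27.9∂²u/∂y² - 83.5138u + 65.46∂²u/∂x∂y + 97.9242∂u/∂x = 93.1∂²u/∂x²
Rewriting in standard form: -93.1∂²u/∂x² + 65.46∂²u/∂x∂y - 27.9∂²u/∂y² + 97.9242∂u/∂x + 2∂u/∂y - 83.5138u = 0. Coefficients: A = -93.1, B = 65.46, C = -27.9. B² - 4AC = -6104.9484, which is negative, so the equation is elliptic.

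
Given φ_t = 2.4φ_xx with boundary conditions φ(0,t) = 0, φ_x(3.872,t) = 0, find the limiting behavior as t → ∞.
φ → 0. Heat escapes through the Dirichlet boundary.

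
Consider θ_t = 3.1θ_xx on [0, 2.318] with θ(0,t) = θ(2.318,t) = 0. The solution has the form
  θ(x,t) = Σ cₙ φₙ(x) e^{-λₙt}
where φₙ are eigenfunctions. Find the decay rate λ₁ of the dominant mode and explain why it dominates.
Eigenvalues: λₙ = 3.1n²π²/2.318².
First three modes:
  n=1: λ₁ = 3.1π²/2.318² ≈ 5.694
  n=2: λ₂ = 12.4π²/2.318² ≈ 22.777 (4× faster decay)
  n=3: λ₃ = 27.9π²/2.318² ≈ 51.248 (9× faster decay)
As t → ∞, higher modes decay exponentially faster. The n=1 mode dominates: θ ~ c₁ sin(πx/2.318) e^{-λ₁t}.
Decay rate: λ₁ = 3.1π²/2.318² ≈ 5.694.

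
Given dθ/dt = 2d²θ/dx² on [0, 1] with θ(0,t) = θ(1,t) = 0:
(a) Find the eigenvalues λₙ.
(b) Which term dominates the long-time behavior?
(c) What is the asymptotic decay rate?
Eigenvalues: λₙ = 2n²π².
First three modes:
  n=1: λ₁ = 2π² ≈ 19.739
  n=2: λ₂ = 8π² ≈ 78.957 (4× faster decay)
  n=3: λ₃ = 18π² ≈ 177.653 (9× faster decay)
As t → ∞, higher modes decay exponentially faster. The n=1 mode dominates: θ ~ c₁ sin(πx) e^{-λ₁t}.
Decay rate: λ₁ = 2π² ≈ 19.739.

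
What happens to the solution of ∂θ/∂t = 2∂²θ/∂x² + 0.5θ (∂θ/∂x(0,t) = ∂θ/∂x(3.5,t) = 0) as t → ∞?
θ grows unboundedly. With Neumann BCs the constant mode has diffusion eigenvalue 0, so any r > 0 makes it grow like e^(0.5t); solution grows exponentially.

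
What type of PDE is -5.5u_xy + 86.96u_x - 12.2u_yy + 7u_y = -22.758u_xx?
Rewriting in standard form: 22.758u_xx - 5.5u_xy - 12.2u_yy + 86.96u_x + 7u_y = 0. With A = 22.758, B = -5.5, C = -12.2, the discriminant is 1140.8404. This is a hyperbolic PDE.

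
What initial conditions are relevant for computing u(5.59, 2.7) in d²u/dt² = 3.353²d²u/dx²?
Domain of dependence: [-3.4631, 14.6431]. Signals travel at speed 3.353, so data within |x - 5.59| ≤ 3.353·2.7 = 9.0531 can reach the point.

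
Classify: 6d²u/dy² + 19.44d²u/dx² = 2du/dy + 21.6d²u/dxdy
Rewriting in standard form: 19.44d²u/dx² - 21.6d²u/dxdy + 6d²u/dy² - 2du/dy = 0. Parabolic (discriminant = 0).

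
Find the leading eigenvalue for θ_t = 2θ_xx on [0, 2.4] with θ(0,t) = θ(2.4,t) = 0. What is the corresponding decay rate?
Eigenvalues: λₙ = 2n²π²/2.4².
First three modes:
  n=1: λ₁ = 2π²/2.4² ≈ 3.427
  n=2: λ₂ = 8π²/2.4² ≈ 13.708 (4× faster decay)
  n=3: λ₃ = 18π²/2.4² ≈ 30.843 (9× faster decay)
As t → ∞, higher modes decay exponentially faster. The n=1 mode dominates: θ ~ c₁ sin(πx/2.4) e^{-λ₁t}.
Decay rate: λ₁ = 2π²/2.4² ≈ 3.427.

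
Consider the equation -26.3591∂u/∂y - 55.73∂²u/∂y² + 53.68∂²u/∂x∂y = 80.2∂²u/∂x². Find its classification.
Rewriting in standard form: -80.2∂²u/∂x² + 53.68∂²u/∂x∂y - 55.73∂²u/∂y² - 26.3591∂u/∂y = 0. Elliptic. (A = -80.2, B = 53.68, C = -55.73 gives B² - 4AC = -14996.6416.)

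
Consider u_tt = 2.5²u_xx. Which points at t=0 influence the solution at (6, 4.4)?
Domain of dependence: [-5, 17]. Signals travel at speed 2.5, so data within |x - 6| ≤ 2.5·4.4 = 11 can reach the point.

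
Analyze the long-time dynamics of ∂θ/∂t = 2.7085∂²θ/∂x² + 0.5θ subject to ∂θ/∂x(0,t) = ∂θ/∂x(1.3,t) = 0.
Long-time behavior: θ grows unboundedly. With Neumann BCs the constant mode has diffusion eigenvalue 0, so any r > 0 makes it grow like e^(0.5t); solution grows exponentially.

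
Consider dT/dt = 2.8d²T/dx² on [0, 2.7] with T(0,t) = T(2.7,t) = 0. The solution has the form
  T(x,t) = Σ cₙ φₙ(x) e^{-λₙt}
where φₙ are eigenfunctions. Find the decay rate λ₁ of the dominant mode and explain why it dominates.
Eigenvalues: λₙ = 2.8n²π²/2.7².
First three modes:
  n=1: λ₁ = 2.8π²/2.7² ≈ 3.791
  n=2: λ₂ = 11.2π²/2.7² ≈ 15.163 (4× faster decay)
  n=3: λ₃ = 25.2π²/2.7² ≈ 34.117 (9× faster decay)
As t → ∞, higher modes decay exponentially faster. The n=1 mode dominates: T ~ c₁ sin(πx/2.7) e^{-λ₁t}.
Decay rate: λ₁ = 2.8π²/2.7² ≈ 3.791.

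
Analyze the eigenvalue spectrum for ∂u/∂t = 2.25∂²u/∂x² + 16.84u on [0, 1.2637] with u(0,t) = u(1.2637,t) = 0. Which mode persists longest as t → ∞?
Eigenvalues: λₙ = 2.25n²π²/1.2637² - 16.84.
First three modes:
  n=1: λ₁ = 2.25π²/1.2637² - 16.84 ≈ -2.934
  n=2: λ₂ = 9π²/1.2637² - 16.84 ≈ 38.783
  n=3: λ₃ = 20.25π²/1.2637² - 16.84 ≈ 108.312
Since 2.25π²/1.2637² ≈ 13.906 < 16.84, λ₁ < 0.
The n=1 mode grows fastest (−λₙ is largest for n=1) → dominates.
Asymptotic: u ~ c₁ sin(πx/1.2637) e^{2.934t} (exponential growth at rate −λ₁ ≈ 2.934).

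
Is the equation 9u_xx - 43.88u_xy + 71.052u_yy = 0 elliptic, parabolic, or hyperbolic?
Computing B² - 4AC with A = 9, B = -43.88, C = 71.052: discriminant = -632.4176 (negative). Answer: elliptic.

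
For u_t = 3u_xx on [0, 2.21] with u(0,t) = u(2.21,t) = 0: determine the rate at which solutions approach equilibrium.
Eigenvalues: λₙ = 3n²π²/2.21².
First three modes:
  n=1: λ₁ = 3π²/2.21² ≈ 6.062
  n=2: λ₂ = 12π²/2.21² ≈ 24.249 (4× faster decay)
  n=3: λ₃ = 27π²/2.21² ≈ 54.561 (9× faster decay)
As t → ∞, higher modes decay exponentially faster. The n=1 mode dominates: u ~ c₁ sin(πx/2.21) e^{-λ₁t}.
Decay rate: λ₁ = 3π²/2.21² ≈ 6.062.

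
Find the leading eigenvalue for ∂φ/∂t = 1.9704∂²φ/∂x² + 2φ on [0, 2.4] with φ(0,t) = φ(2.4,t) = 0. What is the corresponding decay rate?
Eigenvalues: λₙ = 1.9704n²π²/2.4² - 2.
First three modes:
  n=1: λ₁ = 1.9704π²/2.4² - 2 ≈ 1.376
  n=2: λ₂ = 7.8816π²/2.4² - 2 ≈ 11.505
  n=3: λ₃ = 17.7336π²/2.4² - 2 ≈ 28.386
Since 1.9704π²/2.4² ≈ 3.376 > 2, all λₙ > 0.
The n=1 mode decays slowest → dominates as t → ∞.
Asymptotic: φ ~ c₁ sin(πx/2.4) e^{-λ₁t} with decay rate λ₁ ≈ 1.376.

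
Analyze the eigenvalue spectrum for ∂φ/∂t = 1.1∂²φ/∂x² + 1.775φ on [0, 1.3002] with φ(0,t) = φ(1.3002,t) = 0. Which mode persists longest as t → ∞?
Eigenvalues: λₙ = 1.1n²π²/1.3002² - 1.775.
First three modes:
  n=1: λ₁ = 1.1π²/1.3002² - 1.775 ≈ 4.647
  n=2: λ₂ = 4.4π²/1.3002² - 1.775 ≈ 23.913
  n=3: λ₃ = 9.9π²/1.3002² - 1.775 ≈ 56.023
Since 1.1π²/1.3002² ≈ 6.422 > 1.775, all λₙ > 0.
The n=1 mode decays slowest → dominates as t → ∞.
Asymptotic: φ ~ c₁ sin(πx/1.3002) e^{-λ₁t} with decay rate λ₁ ≈ 4.647.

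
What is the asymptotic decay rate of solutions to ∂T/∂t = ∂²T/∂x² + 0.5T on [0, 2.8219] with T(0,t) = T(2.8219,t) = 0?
Eigenvalues: λₙ = n²π²/2.8219² - 0.5.
First three modes:
  n=1: λ₁ = π²/2.8219² - 0.5 ≈ 0.739
  n=2: λ₂ = 4π²/2.8219² - 0.5 ≈ 4.458
  n=3: λ₃ = 9π²/2.8219² - 0.5 ≈ 10.655
Since π²/2.8219² ≈ 1.239 > 0.5, all λₙ > 0.
The n=1 mode decays slowest → dominates as t → ∞.
Asymptotic: T ~ c₁ sin(πx/2.8219) e^{-λ₁t} with decay rate λ₁ ≈ 0.739.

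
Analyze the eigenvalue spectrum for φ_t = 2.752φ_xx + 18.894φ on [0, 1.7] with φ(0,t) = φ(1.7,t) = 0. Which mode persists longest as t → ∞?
Eigenvalues: λₙ = 2.752n²π²/1.7² - 18.894.
First three modes:
  n=1: λ₁ = 2.752π²/1.7² - 18.894 ≈ -9.496
  n=2: λ₂ = 11.008π²/1.7² - 18.894 ≈ 18.699
  n=3: λ₃ = 24.768π²/1.7² - 18.894 ≈ 65.691
Since 2.752π²/1.7² ≈ 9.398 < 18.894, λ₁ < 0.
The n=1 mode grows fastest (−λₙ is largest for n=1) → dominates.
Asymptotic: φ ~ c₁ sin(πx/1.7) e^{9.496t} (exponential growth at rate −λ₁ ≈ 9.496).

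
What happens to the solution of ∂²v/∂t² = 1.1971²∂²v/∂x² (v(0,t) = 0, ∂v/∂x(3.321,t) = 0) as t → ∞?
v oscillates (no decay). Energy is conserved; the solution oscillates indefinitely as standing waves.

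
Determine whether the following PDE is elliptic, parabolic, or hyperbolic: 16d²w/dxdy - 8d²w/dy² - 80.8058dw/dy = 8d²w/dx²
Rewriting in standard form: -8d²w/dx² + 16d²w/dxdy - 8d²w/dy² - 80.8058dw/dy = 0. Coefficients: A = -8, B = 16, C = -8. B² - 4AC = 0, which is zero, so the equation is parabolic.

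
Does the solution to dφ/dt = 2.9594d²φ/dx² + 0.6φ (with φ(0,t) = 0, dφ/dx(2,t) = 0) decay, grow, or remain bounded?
φ → 0. Diffusion dominates reaction (r=0.6 < κπ²/(4L²)≈1.83); solution decays.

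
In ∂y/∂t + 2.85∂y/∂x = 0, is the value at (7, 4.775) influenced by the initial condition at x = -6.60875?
Yes. The characteristic through (7, 4.775) passes through x = -6.60875.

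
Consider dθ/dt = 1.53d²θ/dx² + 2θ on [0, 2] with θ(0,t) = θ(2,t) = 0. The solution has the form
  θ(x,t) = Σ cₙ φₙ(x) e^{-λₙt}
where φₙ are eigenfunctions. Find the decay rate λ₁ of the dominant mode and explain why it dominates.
Eigenvalues: λₙ = 1.53n²π²/2² - 2.
First three modes:
  n=1: λ₁ = 1.53π²/2² - 2 ≈ 1.775
  n=2: λ₂ = 6.12π²/2² - 2 ≈ 13.1
  n=3: λ₃ = 13.77π²/2² - 2 ≈ 31.976
Since 1.53π²/2² ≈ 3.775 > 2, all λₙ > 0.
The n=1 mode decays slowest → dominates as t → ∞.
Asymptotic: θ ~ c₁ sin(πx/2) e^{-λ₁t} with decay rate λ₁ ≈ 1.775.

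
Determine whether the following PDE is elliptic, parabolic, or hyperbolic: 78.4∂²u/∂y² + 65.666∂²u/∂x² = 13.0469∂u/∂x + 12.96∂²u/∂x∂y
Rewriting in standard form: 65.666∂²u/∂x² - 12.96∂²u/∂x∂y + 78.4∂²u/∂y² - 13.0469∂u/∂x = 0. Coefficients: A = 65.666, B = -12.96, C = 78.4. B² - 4AC = -20424.896, which is negative, so the equation is elliptic.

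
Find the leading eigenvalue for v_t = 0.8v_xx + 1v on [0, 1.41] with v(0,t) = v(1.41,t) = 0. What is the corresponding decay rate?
Eigenvalues: λₙ = 0.8n²π²/1.41² - 1.
First three modes:
  n=1: λ₁ = 0.8π²/1.41² - 1 ≈ 2.971
  n=2: λ₂ = 3.2π²/1.41² - 1 ≈ 14.886
  n=3: λ₃ = 7.2π²/1.41² - 1 ≈ 34.743
Since 0.8π²/1.41² ≈ 3.971 > 1, all λₙ > 0.
The n=1 mode decays slowest → dominates as t → ∞.
Asymptotic: v ~ c₁ sin(πx/1.41) e^{-λ₁t} with decay rate λ₁ ≈ 2.971.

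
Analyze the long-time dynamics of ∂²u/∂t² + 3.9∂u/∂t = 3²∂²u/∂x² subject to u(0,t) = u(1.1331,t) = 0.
Long-time behavior: u → 0. Damping (γ=3.9) dissipates energy; oscillations decay exponentially.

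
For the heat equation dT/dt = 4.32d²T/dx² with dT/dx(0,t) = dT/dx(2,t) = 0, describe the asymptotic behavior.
T → constant (steady state). Heat is conserved (no flux at boundaries); solution approaches the spatial average.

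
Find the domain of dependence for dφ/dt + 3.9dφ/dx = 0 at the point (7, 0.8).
A single point: x = 3.88. The characteristic through (7, 0.8) is x - 3.9t = const, so x = 7 - 3.9·0.8 = 3.88.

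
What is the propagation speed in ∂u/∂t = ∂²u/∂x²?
Infinite. The heat equation is parabolic, not hyperbolic, so disturbances propagate instantly.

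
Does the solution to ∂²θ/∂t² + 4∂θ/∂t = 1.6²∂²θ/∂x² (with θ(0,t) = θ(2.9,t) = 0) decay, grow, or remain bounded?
θ → 0. Damping (γ=4) dissipates energy; oscillations decay exponentially.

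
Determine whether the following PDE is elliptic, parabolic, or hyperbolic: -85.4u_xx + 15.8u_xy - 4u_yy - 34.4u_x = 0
Coefficients: A = -85.4, B = 15.8, C = -4. B² - 4AC = -1116.76, which is negative, so the equation is elliptic.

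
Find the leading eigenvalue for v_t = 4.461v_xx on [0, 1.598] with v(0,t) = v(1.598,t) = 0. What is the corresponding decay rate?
Eigenvalues: λₙ = 4.461n²π²/1.598².
First three modes:
  n=1: λ₁ = 4.461π²/1.598² ≈ 17.242
  n=2: λ₂ = 17.844π²/1.598² ≈ 68.967 (4× faster decay)
  n=3: λ₃ = 40.149π²/1.598² ≈ 155.175 (9× faster decay)
As t → ∞, higher modes decay exponentially faster. The n=1 mode dominates: v ~ c₁ sin(πx/1.598) e^{-λ₁t}.
Decay rate: λ₁ = 4.461π²/1.598² ≈ 17.242.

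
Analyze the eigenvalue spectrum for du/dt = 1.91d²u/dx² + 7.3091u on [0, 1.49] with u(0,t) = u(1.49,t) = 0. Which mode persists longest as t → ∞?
Eigenvalues: λₙ = 1.91n²π²/1.49² - 7.3091.
First three modes:
  n=1: λ₁ = 1.91π²/1.49² - 7.3091 ≈ 1.182
  n=2: λ₂ = 7.64π²/1.49² - 7.3091 ≈ 26.655
  n=3: λ₃ = 17.19π²/1.49² - 7.3091 ≈ 69.11
Since 1.91π²/1.49² ≈ 8.491 > 7.3091, all λₙ > 0.
The n=1 mode decays slowest → dominates as t → ∞.
Asymptotic: u ~ c₁ sin(πx/1.49) e^{-λ₁t} with decay rate λ₁ ≈ 1.182.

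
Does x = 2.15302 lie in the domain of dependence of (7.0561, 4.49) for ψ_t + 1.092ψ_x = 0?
Yes. The characteristic through (7.0561, 4.49) passes through x = 2.15302.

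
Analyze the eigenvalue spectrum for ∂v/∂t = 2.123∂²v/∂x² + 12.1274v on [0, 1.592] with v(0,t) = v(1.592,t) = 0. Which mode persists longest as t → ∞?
Eigenvalues: λₙ = 2.123n²π²/1.592² - 12.1274.
First three modes:
  n=1: λ₁ = 2.123π²/1.592² - 12.1274 ≈ -3.86
  n=2: λ₂ = 8.492π²/1.592² - 12.1274 ≈ 20.942
  n=3: λ₃ = 19.107π²/1.592² - 12.1274 ≈ 62.278
Since 2.123π²/1.592² ≈ 8.267 < 12.1274, λ₁ < 0.
The n=1 mode grows fastest (−λₙ is largest for n=1) → dominates.
Asymptotic: v ~ c₁ sin(πx/1.592) e^{3.86t} (exponential growth at rate −λ₁ ≈ 3.86).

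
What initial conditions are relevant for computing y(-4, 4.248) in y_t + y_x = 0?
A single point: x = -8.248. The characteristic through (-4, 4.248) is x - 1t = const, so x = -4 - 1·4.248 = -8.248.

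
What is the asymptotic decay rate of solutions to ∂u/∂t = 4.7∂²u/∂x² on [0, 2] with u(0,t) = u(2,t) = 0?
Eigenvalues: λₙ = 4.7n²π²/2².
First three modes:
  n=1: λ₁ = 4.7π²/2² ≈ 11.597
  n=2: λ₂ = 18.8π²/2² ≈ 46.387 (4× faster decay)
  n=3: λ₃ = 42.3π²/2² ≈ 104.371 (9× faster decay)
As t → ∞, higher modes decay exponentially faster. The n=1 mode dominates: u ~ c₁ sin(πx/2) e^{-λ₁t}.
Decay rate: λ₁ = 4.7π²/2² ≈ 11.597.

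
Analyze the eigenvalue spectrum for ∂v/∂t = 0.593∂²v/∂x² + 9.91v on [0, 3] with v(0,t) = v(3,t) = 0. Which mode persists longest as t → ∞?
Eigenvalues: λₙ = 0.593n²π²/3² - 9.91.
First three modes:
  n=1: λ₁ = 0.593π²/3² - 9.91 ≈ -9.26
  n=2: λ₂ = 2.372π²/3² - 9.91 ≈ -7.309
  n=3: λ₃ = 5.337π²/3² - 9.91 ≈ -4.057
Since 0.593π²/3² ≈ 0.65 < 9.91, λ₁ < 0.
The n=1 mode grows fastest (−λₙ is largest for n=1) → dominates.
Asymptotic: v ~ c₁ sin(πx/3) e^{9.26t} (exponential growth at rate −λ₁ ≈ 9.26).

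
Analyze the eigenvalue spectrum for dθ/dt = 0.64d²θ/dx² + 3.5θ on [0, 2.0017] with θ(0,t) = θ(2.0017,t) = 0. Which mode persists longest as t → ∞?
Eigenvalues: λₙ = 0.64n²π²/2.0017² - 3.5.
First three modes:
  n=1: λ₁ = 0.64π²/2.0017² - 3.5 ≈ -1.924
  n=2: λ₂ = 2.56π²/2.0017² - 3.5 ≈ 2.806
  n=3: λ₃ = 5.76π²/2.0017² - 3.5 ≈ 10.688
Since 0.64π²/2.0017² ≈ 1.576 < 3.5, λ₁ < 0.
The n=1 mode grows fastest (−λₙ is largest for n=1) → dominates.
Asymptotic: θ ~ c₁ sin(πx/2.0017) e^{1.924t} (exponential growth at rate −λ₁ ≈ 1.924).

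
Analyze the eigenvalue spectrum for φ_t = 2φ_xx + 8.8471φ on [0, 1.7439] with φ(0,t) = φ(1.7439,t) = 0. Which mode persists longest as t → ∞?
Eigenvalues: λₙ = 2n²π²/1.7439² - 8.8471.
First three modes:
  n=1: λ₁ = 2π²/1.7439² - 8.8471 ≈ -2.356
  n=2: λ₂ = 8π²/1.7439² - 8.8471 ≈ 17.115
  n=3: λ₃ = 18π²/1.7439² - 8.8471 ≈ 49.569
Since 2π²/1.7439² ≈ 6.491 < 8.8471, λ₁ < 0.
The n=1 mode grows fastest (−λₙ is largest for n=1) → dominates.
Asymptotic: φ ~ c₁ sin(πx/1.7439) e^{2.356t} (exponential growth at rate −λ₁ ≈ 2.356).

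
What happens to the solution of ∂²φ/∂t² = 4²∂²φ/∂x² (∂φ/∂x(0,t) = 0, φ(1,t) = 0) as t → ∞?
φ oscillates (no decay). Energy is conserved; the solution oscillates indefinitely as standing waves.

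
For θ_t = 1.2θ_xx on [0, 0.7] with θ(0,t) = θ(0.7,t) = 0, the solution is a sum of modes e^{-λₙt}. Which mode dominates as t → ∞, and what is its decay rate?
Eigenvalues: λₙ = 1.2n²π²/0.7².
First three modes:
  n=1: λ₁ = 1.2π²/0.7² ≈ 24.17
  n=2: λ₂ = 4.8π²/0.7² ≈ 96.682 (4× faster decay)
  n=3: λ₃ = 10.8π²/0.7² ≈ 217.534 (9× faster decay)
As t → ∞, higher modes decay exponentially faster. The n=1 mode dominates: θ ~ c₁ sin(πx/0.7) e^{-λ₁t}.
Decay rate: λ₁ = 1.2π²/0.7² ≈ 24.17.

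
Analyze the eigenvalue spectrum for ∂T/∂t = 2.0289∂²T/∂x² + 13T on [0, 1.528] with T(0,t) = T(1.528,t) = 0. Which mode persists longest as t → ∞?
Eigenvalues: λₙ = 2.0289n²π²/1.528² - 13.
First three modes:
  n=1: λ₁ = 2.0289π²/1.528² - 13 ≈ -4.423
  n=2: λ₂ = 8.1156π²/1.528² - 13 ≈ 21.306
  n=3: λ₃ = 18.2601π²/1.528² - 13 ≈ 64.189
Since 2.0289π²/1.528² ≈ 8.577 < 13, λ₁ < 0.
The n=1 mode grows fastest (−λₙ is largest for n=1) → dominates.
Asymptotic: T ~ c₁ sin(πx/1.528) e^{4.423t} (exponential growth at rate −λ₁ ≈ 4.423).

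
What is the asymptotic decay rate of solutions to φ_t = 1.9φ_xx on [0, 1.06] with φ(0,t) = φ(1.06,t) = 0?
Eigenvalues: λₙ = 1.9n²π²/1.06².
First three modes:
  n=1: λ₁ = 1.9π²/1.06² ≈ 16.689
  n=2: λ₂ = 7.6π²/1.06² ≈ 66.758 (4× faster decay)
  n=3: λ₃ = 17.1π²/1.06² ≈ 150.205 (9× faster decay)
As t → ∞, higher modes decay exponentially faster. The n=1 mode dominates: φ ~ c₁ sin(πx/1.06) e^{-λ₁t}.
Decay rate: λ₁ = 1.9π²/1.06² ≈ 16.689.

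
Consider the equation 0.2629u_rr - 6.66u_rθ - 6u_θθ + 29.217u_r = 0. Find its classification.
Hyperbolic. (A = 0.2629, B = -6.66, C = -6 gives B² - 4AC = 50.6652.)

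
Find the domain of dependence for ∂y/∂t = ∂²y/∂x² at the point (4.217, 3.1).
The entire real line. The heat equation has infinite propagation speed: any initial disturbance instantly affects all points (though exponentially small far away).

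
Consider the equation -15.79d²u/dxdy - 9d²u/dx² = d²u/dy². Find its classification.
Rewriting in standard form: -9d²u/dx² - 15.79d²u/dxdy - d²u/dy² = 0. Hyperbolic. (A = -9, B = -15.79, C = -1 gives B² - 4AC = 213.3241.)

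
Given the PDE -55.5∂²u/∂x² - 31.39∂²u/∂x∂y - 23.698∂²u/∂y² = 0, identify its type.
The second-order coefficients are A = -55.5, B = -31.39, C = -23.698. Since B² - 4AC = -4275.6239 < 0, this is an elliptic PDE.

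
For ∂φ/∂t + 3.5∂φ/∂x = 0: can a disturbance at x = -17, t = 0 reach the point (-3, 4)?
Yes. The characteristic through (-3, 4) passes through x = -17.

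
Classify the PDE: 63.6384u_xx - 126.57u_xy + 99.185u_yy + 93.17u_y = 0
A = 63.6384, B = -126.57, C = 99.185. Discriminant B² - 4AC = -9227.933916. Since -9227.933916 < 0, elliptic.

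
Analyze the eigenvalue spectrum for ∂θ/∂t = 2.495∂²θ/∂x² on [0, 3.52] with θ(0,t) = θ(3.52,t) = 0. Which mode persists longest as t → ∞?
Eigenvalues: λₙ = 2.495n²π²/3.52².
First three modes:
  n=1: λ₁ = 2.495π²/3.52² ≈ 1.987
  n=2: λ₂ = 9.98π²/3.52² ≈ 7.95 (4× faster decay)
  n=3: λ₃ = 22.455π²/3.52² ≈ 17.887 (9× faster decay)
As t → ∞, higher modes decay exponentially faster. The n=1 mode dominates: θ ~ c₁ sin(πx/3.52) e^{-λ₁t}.
Decay rate: λ₁ = 2.495π²/3.52² ≈ 1.987.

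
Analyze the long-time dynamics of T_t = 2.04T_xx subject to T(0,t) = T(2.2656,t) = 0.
Long-time behavior: T → 0. Heat diffuses out through both boundaries.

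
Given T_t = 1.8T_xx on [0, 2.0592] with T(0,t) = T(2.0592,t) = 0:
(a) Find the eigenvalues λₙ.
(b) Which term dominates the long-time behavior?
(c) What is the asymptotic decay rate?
Eigenvalues: λₙ = 1.8n²π²/2.0592².
First three modes:
  n=1: λ₁ = 1.8π²/2.0592² ≈ 4.19
  n=2: λ₂ = 7.2π²/2.0592² ≈ 16.759 (4× faster decay)
  n=3: λ₃ = 16.2π²/2.0592² ≈ 37.707 (9× faster decay)
As t → ∞, higher modes decay exponentially faster. The n=1 mode dominates: T ~ c₁ sin(πx/2.0592) e^{-λ₁t}.
Decay rate: λ₁ = 1.8π²/2.0592² ≈ 4.19.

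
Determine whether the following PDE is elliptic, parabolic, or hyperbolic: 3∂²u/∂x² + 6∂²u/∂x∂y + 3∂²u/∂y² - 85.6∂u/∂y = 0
Coefficients: A = 3, B = 6, C = 3. B² - 4AC = 0, which is zero, so the equation is parabolic.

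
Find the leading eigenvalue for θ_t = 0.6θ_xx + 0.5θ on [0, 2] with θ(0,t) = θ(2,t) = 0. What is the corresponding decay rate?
Eigenvalues: λₙ = 0.6n²π²/2² - 0.5.
First three modes:
  n=1: λ₁ = 0.6π²/2² - 0.5 ≈ 0.98
  n=2: λ₂ = 2.4π²/2² - 0.5 ≈ 5.422
  n=3: λ₃ = 5.4π²/2² - 0.5 ≈ 12.824
Since 0.6π²/2² ≈ 1.48 > 0.5, all λₙ > 0.
The n=1 mode decays slowest → dominates as t → ∞.
Asymptotic: θ ~ c₁ sin(πx/2) e^{-λ₁t} with decay rate λ₁ ≈ 0.98.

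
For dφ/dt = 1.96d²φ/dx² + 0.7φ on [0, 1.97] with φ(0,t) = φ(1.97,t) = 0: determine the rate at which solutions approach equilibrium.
Eigenvalues: λₙ = 1.96n²π²/1.97² - 0.7.
First three modes:
  n=1: λ₁ = 1.96π²/1.97² - 0.7 ≈ 4.285
  n=2: λ₂ = 7.84π²/1.97² - 0.7 ≈ 19.238
  n=3: λ₃ = 17.64π²/1.97² - 0.7 ≈ 44.161
Since 1.96π²/1.97² ≈ 4.985 > 0.7, all λₙ > 0.
The n=1 mode decays slowest → dominates as t → ∞.
Asymptotic: φ ~ c₁ sin(πx/1.97) e^{-λ₁t} with decay rate λ₁ ≈ 4.285.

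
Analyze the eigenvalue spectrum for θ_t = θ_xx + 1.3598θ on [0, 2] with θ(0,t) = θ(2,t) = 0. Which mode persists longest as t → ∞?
Eigenvalues: λₙ = n²π²/2² - 1.3598.
First three modes:
  n=1: λ₁ = π²/2² - 1.3598 ≈ 1.108
  n=2: λ₂ = 4π²/2² - 1.3598 ≈ 8.51
  n=3: λ₃ = 9π²/2² - 1.3598 ≈ 20.847
Since π²/2² ≈ 2.467 > 1.3598, all λₙ > 0.
The n=1 mode decays slowest → dominates as t → ∞.
Asymptotic: θ ~ c₁ sin(πx/2) e^{-λ₁t} with decay rate λ₁ ≈ 1.108.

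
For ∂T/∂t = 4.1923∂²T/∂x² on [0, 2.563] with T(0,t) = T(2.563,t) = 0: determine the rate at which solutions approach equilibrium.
Eigenvalues: λₙ = 4.1923n²π²/2.563².
First three modes:
  n=1: λ₁ = 4.1923π²/2.563² ≈ 6.299
  n=2: λ₂ = 16.7692π²/2.563² ≈ 25.195 (4× faster decay)
  n=3: λ₃ = 37.7307π²/2.563² ≈ 56.689 (9× faster decay)
As t → ∞, higher modes decay exponentially faster. The n=1 mode dominates: T ~ c₁ sin(πx/2.563) e^{-λ₁t}.
Decay rate: λ₁ = 4.1923π²/2.563² ≈ 6.299.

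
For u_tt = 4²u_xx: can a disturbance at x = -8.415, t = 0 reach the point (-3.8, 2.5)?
Yes. The domain of dependence is [-13.8, 6.2], and -8.415 ∈ [-13.8, 6.2].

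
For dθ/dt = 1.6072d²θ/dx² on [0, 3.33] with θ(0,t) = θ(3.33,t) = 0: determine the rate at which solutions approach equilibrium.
Eigenvalues: λₙ = 1.6072n²π²/3.33².
First three modes:
  n=1: λ₁ = 1.6072π²/3.33² ≈ 1.43
  n=2: λ₂ = 6.4288π²/3.33² ≈ 5.722 (4× faster decay)
  n=3: λ₃ = 14.4648π²/3.33² ≈ 12.874 (9× faster decay)
As t → ∞, higher modes decay exponentially faster. The n=1 mode dominates: θ ~ c₁ sin(πx/3.33) e^{-λ₁t}.
Decay rate: λ₁ = 1.6072π²/3.33² ≈ 1.43.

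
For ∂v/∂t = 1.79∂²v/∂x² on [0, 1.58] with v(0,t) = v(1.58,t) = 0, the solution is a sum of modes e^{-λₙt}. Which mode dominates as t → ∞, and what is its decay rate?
Eigenvalues: λₙ = 1.79n²π²/1.58².
First three modes:
  n=1: λ₁ = 1.79π²/1.58² ≈ 7.077
  n=2: λ₂ = 7.16π²/1.58² ≈ 28.307 (4× faster decay)
  n=3: λ₃ = 16.11π²/1.58² ≈ 63.691 (9× faster decay)
As t → ∞, higher modes decay exponentially faster. The n=1 mode dominates: v ~ c₁ sin(πx/1.58) e^{-λ₁t}.
Decay rate: λ₁ = 1.79π²/1.58² ≈ 7.077.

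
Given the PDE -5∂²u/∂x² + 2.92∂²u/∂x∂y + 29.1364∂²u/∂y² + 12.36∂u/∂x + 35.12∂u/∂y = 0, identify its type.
The second-order coefficients are A = -5, B = 2.92, C = 29.1364. Since B² - 4AC = 591.2544 > 0, this is a hyperbolic PDE.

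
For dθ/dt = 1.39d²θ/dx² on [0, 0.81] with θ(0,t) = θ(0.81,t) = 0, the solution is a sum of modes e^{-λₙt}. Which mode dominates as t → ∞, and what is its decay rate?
Eigenvalues: λₙ = 1.39n²π²/0.81².
First three modes:
  n=1: λ₁ = 1.39π²/0.81² ≈ 20.91
  n=2: λ₂ = 5.56π²/0.81² ≈ 83.638 (4× faster decay)
  n=3: λ₃ = 12.51π²/0.81² ≈ 188.186 (9× faster decay)
As t → ∞, higher modes decay exponentially faster. The n=1 mode dominates: θ ~ c₁ sin(πx/0.81) e^{-λ₁t}.
Decay rate: λ₁ = 1.39π²/0.81² ≈ 20.91.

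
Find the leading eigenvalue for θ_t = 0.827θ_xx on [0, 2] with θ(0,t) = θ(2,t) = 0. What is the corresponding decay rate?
Eigenvalues: λₙ = 0.827n²π²/2².
First three modes:
  n=1: λ₁ = 0.827π²/2² ≈ 2.041
  n=2: λ₂ = 3.308π²/2² ≈ 8.162 (4× faster decay)
  n=3: λ₃ = 7.443π²/2² ≈ 18.365 (9× faster decay)
As t → ∞, higher modes decay exponentially faster. The n=1 mode dominates: θ ~ c₁ sin(πx/2) e^{-λ₁t}.
Decay rate: λ₁ = 0.827π²/2² ≈ 2.041.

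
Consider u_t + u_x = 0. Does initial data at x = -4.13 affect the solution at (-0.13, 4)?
Yes. The characteristic through (-0.13, 4) passes through x = -4.13.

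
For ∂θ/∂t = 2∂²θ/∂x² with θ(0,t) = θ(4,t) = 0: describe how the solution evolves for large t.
θ → 0. Heat diffuses out through both boundaries.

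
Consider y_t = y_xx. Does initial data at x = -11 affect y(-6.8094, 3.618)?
Yes, for any finite x. The heat equation has infinite propagation speed, so all initial data affects all points at any t > 0.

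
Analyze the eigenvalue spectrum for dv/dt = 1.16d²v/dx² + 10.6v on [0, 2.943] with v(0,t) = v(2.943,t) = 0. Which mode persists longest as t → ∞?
Eigenvalues: λₙ = 1.16n²π²/2.943² - 10.6.
First three modes:
  n=1: λ₁ = 1.16π²/2.943² - 10.6 ≈ -9.278
  n=2: λ₂ = 4.64π²/2.943² - 10.6 ≈ -5.313
  n=3: λ₃ = 10.44π²/2.943² - 10.6 ≈ 1.297
Since 1.16π²/2.943² ≈ 1.322 < 10.6, λ₁ < 0.
The n=1 mode grows fastest (−λₙ is largest for n=1) → dominates.
Asymptotic: v ~ c₁ sin(πx/2.943) e^{9.278t} (exponential growth at rate −λ₁ ≈ 9.278).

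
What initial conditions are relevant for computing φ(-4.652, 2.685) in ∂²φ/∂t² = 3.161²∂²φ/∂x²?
Domain of dependence: [-13.139285, 3.835285]. Signals travel at speed 3.161, so data within |x - -4.652| ≤ 3.161·2.685 = 8.487285 can reach the point.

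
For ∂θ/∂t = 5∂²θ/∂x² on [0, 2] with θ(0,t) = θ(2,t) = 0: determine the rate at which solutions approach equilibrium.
Eigenvalues: λₙ = 5n²π²/2².
First three modes:
  n=1: λ₁ = 5π²/2² ≈ 12.337
  n=2: λ₂ = 20π²/2² ≈ 49.348 (4× faster decay)
  n=3: λ₃ = 45π²/2² ≈ 111.033 (9× faster decay)
As t → ∞, higher modes decay exponentially faster. The n=1 mode dominates: θ ~ c₁ sin(πx/2) e^{-λ₁t}.
Decay rate: λ₁ = 5π²/2² ≈ 12.337.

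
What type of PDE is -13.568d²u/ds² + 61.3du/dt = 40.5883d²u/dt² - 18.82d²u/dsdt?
Rewriting in standard form: -13.568d²u/ds² + 18.82d²u/dsdt - 40.5883d²u/dt² + 61.3du/dt = 0. With A = -13.568, B = 18.82, C = -40.5883, the discriminant is -1848.6158176. This is an elliptic PDE.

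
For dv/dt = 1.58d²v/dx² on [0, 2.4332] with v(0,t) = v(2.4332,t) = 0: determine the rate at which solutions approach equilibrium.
Eigenvalues: λₙ = 1.58n²π²/2.4332².
First three modes:
  n=1: λ₁ = 1.58π²/2.4332² ≈ 2.634
  n=2: λ₂ = 6.32π²/2.4332² ≈ 10.536 (4× faster decay)
  n=3: λ₃ = 14.22π²/2.4332² ≈ 23.705 (9× faster decay)
As t → ∞, higher modes decay exponentially faster. The n=1 mode dominates: v ~ c₁ sin(πx/2.4332) e^{-λ₁t}.
Decay rate: λ₁ = 1.58π²/2.4332² ≈ 2.634.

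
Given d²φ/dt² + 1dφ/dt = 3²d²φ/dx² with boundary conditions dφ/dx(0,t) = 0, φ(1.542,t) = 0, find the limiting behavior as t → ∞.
φ → 0. Damping (γ=1) dissipates energy; oscillations decay exponentially.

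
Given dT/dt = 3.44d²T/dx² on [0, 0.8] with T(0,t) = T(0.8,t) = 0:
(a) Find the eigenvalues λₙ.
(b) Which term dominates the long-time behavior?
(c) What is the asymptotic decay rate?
Eigenvalues: λₙ = 3.44n²π²/0.8².
First three modes:
  n=1: λ₁ = 3.44π²/0.8² ≈ 53.049
  n=2: λ₂ = 13.76π²/0.8² ≈ 212.196 (4× faster decay)
  n=3: λ₃ = 30.96π²/0.8² ≈ 477.442 (9× faster decay)
As t → ∞, higher modes decay exponentially faster. The n=1 mode dominates: T ~ c₁ sin(πx/0.8) e^{-λ₁t}.
Decay rate: λ₁ = 3.44π²/0.8² ≈ 53.049.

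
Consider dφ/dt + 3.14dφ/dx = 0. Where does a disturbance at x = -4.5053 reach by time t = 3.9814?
At x = 7.996296. The characteristic carries data from (-4.5053, 0) to (7.996296, 3.9814).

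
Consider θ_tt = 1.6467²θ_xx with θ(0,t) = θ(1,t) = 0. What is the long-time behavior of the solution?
As t → ∞, θ oscillates (no decay). Energy is conserved; the solution oscillates indefinitely as standing waves.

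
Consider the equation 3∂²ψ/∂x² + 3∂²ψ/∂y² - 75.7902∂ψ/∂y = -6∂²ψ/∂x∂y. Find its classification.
Rewriting in standard form: 3∂²ψ/∂x² + 6∂²ψ/∂x∂y + 3∂²ψ/∂y² - 75.7902∂ψ/∂y = 0. Parabolic. (A = 3, B = 6, C = 3 gives B² - 4AC = 0.)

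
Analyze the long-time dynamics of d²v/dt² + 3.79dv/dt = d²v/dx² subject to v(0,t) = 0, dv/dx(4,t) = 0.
Long-time behavior: v → 0. Damping (γ=3.79) dissipates energy; oscillations decay exponentially.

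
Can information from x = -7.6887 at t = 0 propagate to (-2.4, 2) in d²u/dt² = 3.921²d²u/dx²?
Yes. The domain of dependence is [-10.242, 5.442], and -7.6887 ∈ [-10.242, 5.442].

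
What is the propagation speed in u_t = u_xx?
Infinite. The heat equation is parabolic, not hyperbolic, so disturbances propagate instantly.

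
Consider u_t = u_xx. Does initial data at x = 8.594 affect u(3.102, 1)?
Yes, for any finite x. The heat equation has infinite propagation speed, so all initial data affects all points at any t > 0.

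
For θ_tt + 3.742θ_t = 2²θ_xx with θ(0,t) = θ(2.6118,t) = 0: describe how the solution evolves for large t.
θ → 0. Damping (γ=3.742) dissipates energy; oscillations decay exponentially.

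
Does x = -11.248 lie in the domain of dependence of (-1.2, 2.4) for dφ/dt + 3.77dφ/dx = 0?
No. Only data at x = -10.248 affects (-1.2, 2.4). Advection has one-way propagation along characteristics.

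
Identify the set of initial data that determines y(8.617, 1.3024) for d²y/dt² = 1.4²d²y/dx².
Domain of dependence: [6.79364, 10.44036]. Signals travel at speed 1.4, so data within |x - 8.617| ≤ 1.4·1.3024 = 1.82336 can reach the point.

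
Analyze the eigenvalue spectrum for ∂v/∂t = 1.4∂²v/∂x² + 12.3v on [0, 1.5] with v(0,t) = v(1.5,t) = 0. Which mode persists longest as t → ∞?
Eigenvalues: λₙ = 1.4n²π²/1.5² - 12.3.
First three modes:
  n=1: λ₁ = 1.4π²/1.5² - 12.3 ≈ -6.159
  n=2: λ₂ = 5.6π²/1.5² - 12.3 ≈ 12.264
  n=3: λ₃ = 12.6π²/1.5² - 12.3 ≈ 42.97
Since 1.4π²/1.5² ≈ 6.141 < 12.3, λ₁ < 0.
The n=1 mode grows fastest (−λₙ is largest for n=1) → dominates.
Asymptotic: v ~ c₁ sin(πx/1.5) e^{6.159t} (exponential growth at rate −λ₁ ≈ 6.159).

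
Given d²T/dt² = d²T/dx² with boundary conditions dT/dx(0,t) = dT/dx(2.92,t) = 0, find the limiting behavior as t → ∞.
T oscillates about a mean that drifts linearly in t (generically unbounded; no decay). There is no damping, so the nonconstant modes persist as standing waves (energy conserved, no decay). But with Neumann conditions at both ends the constant mode has eigenvalue 0: the spatial mean M(t) of T satisfies M'' = 0, so M(t) = M(0) + M'(0)·t. Unless the initial velocity has zero mean (∫T_t(x,0)dx = 0), the solution grows linearly in t (unbounded, though not exponentially); if it does have zero mean, the solution stays bounded and simply oscillates.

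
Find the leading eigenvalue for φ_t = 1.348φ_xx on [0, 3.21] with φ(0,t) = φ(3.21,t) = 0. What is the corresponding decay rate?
Eigenvalues: λₙ = 1.348n²π²/3.21².
First three modes:
  n=1: λ₁ = 1.348π²/3.21² ≈ 1.291
  n=2: λ₂ = 5.392π²/3.21² ≈ 5.165 (4× faster decay)
  n=3: λ₃ = 12.132π²/3.21² ≈ 11.62 (9× faster decay)
As t → ∞, higher modes decay exponentially faster. The n=1 mode dominates: φ ~ c₁ sin(πx/3.21) e^{-λ₁t}.
Decay rate: λ₁ = 1.348π²/3.21² ≈ 1.291.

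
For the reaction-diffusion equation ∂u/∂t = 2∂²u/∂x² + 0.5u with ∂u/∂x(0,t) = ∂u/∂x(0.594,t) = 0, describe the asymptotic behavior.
u grows unboundedly. With Neumann BCs the constant mode has diffusion eigenvalue 0, so any r > 0 makes it grow like e^(0.5t); solution grows exponentially.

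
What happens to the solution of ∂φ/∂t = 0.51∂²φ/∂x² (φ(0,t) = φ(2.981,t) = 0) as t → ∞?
φ → 0. Heat diffuses out through both boundaries.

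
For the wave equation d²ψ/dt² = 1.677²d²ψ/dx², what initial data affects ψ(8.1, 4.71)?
Domain of dependence: [0.20133, 15.99867]. Signals travel at speed 1.677, so data within |x - 8.1| ≤ 1.677·4.71 = 7.89867 can reach the point.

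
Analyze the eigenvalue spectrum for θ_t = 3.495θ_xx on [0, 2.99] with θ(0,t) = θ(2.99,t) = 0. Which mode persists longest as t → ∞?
Eigenvalues: λₙ = 3.495n²π²/2.99².
First three modes:
  n=1: λ₁ = 3.495π²/2.99² ≈ 3.858
  n=2: λ₂ = 13.98π²/2.99² ≈ 15.434 (4× faster decay)
  n=3: λ₃ = 31.455π²/2.99² ≈ 34.725 (9× faster decay)
As t → ∞, higher modes decay exponentially faster. The n=1 mode dominates: θ ~ c₁ sin(πx/2.99) e^{-λ₁t}.
Decay rate: λ₁ = 3.495π²/2.99² ≈ 3.858.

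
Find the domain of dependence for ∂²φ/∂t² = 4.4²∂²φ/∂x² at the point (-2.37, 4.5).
Domain of dependence: [-22.17, 17.43]. Signals travel at speed 4.4, so data within |x - -2.37| ≤ 4.4·4.5 = 19.8 can reach the point.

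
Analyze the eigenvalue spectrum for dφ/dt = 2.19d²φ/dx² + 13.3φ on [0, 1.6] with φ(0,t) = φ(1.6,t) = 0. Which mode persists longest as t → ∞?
Eigenvalues: λₙ = 2.19n²π²/1.6² - 13.3.
First three modes:
  n=1: λ₁ = 2.19π²/1.6² - 13.3 ≈ -4.857
  n=2: λ₂ = 8.76π²/1.6² - 13.3 ≈ 20.473
  n=3: λ₃ = 19.71π²/1.6² - 13.3 ≈ 62.688
Since 2.19π²/1.6² ≈ 8.443 < 13.3, λ₁ < 0.
The n=1 mode grows fastest (−λₙ is largest for n=1) → dominates.
Asymptotic: φ ~ c₁ sin(πx/1.6) e^{4.857t} (exponential growth at rate −λ₁ ≈ 4.857).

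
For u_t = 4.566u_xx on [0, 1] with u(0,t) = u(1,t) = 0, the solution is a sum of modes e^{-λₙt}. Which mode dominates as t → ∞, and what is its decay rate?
Eigenvalues: λₙ = 4.566n²π².
First three modes:
  n=1: λ₁ = 4.566π² ≈ 45.065
  n=2: λ₂ = 18.264π² ≈ 180.258 (4× faster decay)
  n=3: λ₃ = 41.094π² ≈ 405.582 (9× faster decay)
As t → ∞, higher modes decay exponentially faster. The n=1 mode dominates: u ~ c₁ sin(πx) e^{-λ₁t}.
Decay rate: λ₁ = 4.566π² ≈ 45.065.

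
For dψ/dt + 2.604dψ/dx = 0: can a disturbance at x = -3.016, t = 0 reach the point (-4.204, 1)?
No. Only data at x = -6.808 affects (-4.204, 1). Advection has one-way propagation along characteristics.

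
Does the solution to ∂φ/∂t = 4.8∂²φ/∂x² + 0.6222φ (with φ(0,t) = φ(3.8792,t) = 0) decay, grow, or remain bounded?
φ → 0. Diffusion dominates reaction (r=0.6222 < κπ²/L²≈3.15); solution decays.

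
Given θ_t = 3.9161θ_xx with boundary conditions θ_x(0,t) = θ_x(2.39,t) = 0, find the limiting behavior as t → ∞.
θ → constant (steady state). Heat is conserved (no flux at boundaries); solution approaches the spatial average.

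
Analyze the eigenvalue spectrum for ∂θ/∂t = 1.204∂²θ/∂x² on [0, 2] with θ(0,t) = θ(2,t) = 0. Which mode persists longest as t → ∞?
Eigenvalues: λₙ = 1.204n²π²/2².
First three modes:
  n=1: λ₁ = 1.204π²/2² ≈ 2.971
  n=2: λ₂ = 4.816π²/2² ≈ 11.883 (4× faster decay)
  n=3: λ₃ = 10.836π²/2² ≈ 26.737 (9× faster decay)
As t → ∞, higher modes decay exponentially faster. The n=1 mode dominates: θ ~ c₁ sin(πx/2) e^{-λ₁t}.
Decay rate: λ₁ = 1.204π²/2² ≈ 2.971.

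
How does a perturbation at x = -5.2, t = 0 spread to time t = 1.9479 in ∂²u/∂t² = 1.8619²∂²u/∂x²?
Domain of influence: [-8.82679501, -1.57320499]. Data at x = -5.2 spreads outward at speed 1.8619.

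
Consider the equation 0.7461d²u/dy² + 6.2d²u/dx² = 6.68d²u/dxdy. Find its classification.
Rewriting in standard form: 6.2d²u/dx² - 6.68d²u/dxdy + 0.7461d²u/dy² = 0. Hyperbolic. (A = 6.2, B = -6.68, C = 0.7461 gives B² - 4AC = 26.11912.)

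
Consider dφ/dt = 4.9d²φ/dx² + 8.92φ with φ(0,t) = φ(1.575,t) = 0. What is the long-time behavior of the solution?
As t → ∞, φ → 0. Diffusion dominates reaction (r=8.92 < κπ²/L²≈19.5); solution decays.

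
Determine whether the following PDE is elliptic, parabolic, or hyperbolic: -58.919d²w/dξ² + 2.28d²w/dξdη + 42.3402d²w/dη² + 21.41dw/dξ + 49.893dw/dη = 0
Coefficients: A = -58.919, B = 2.28, C = 42.3402. B² - 4AC = 9983.7673752, which is positive, so the equation is hyperbolic.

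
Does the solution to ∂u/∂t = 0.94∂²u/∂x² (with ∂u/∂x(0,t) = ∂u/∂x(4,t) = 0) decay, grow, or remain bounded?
u → constant (steady state). Heat is conserved (no flux at boundaries); solution approaches the spatial average.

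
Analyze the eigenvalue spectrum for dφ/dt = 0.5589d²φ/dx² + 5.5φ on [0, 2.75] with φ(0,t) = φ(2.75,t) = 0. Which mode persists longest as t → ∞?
Eigenvalues: λₙ = 0.5589n²π²/2.75² - 5.5.
First three modes:
  n=1: λ₁ = 0.5589π²/2.75² - 5.5 ≈ -4.771
  n=2: λ₂ = 2.2356π²/2.75² - 5.5 ≈ -2.582
  n=3: λ₃ = 5.0301π²/2.75² - 5.5 ≈ 1.065
Since 0.5589π²/2.75² ≈ 0.729 < 5.5, λ₁ < 0.
The n=1 mode grows fastest (−λₙ is largest for n=1) → dominates.
Asymptotic: φ ~ c₁ sin(πx/2.75) e^{4.771t} (exponential growth at rate −λ₁ ≈ 4.771).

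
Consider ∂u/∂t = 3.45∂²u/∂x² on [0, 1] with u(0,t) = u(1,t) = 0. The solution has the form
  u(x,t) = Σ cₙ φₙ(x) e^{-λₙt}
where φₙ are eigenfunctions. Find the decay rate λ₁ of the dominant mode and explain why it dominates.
Eigenvalues: λₙ = 3.45n²π².
First three modes:
  n=1: λ₁ = 3.45π² ≈ 34.05
  n=2: λ₂ = 13.8π² ≈ 136.201 (4× faster decay)
  n=3: λ₃ = 31.05π² ≈ 306.451 (9× faster decay)
As t → ∞, higher modes decay exponentially faster. The n=1 mode dominates: u ~ c₁ sin(πx) e^{-λ₁t}.
Decay rate: λ₁ = 3.45π² ≈ 34.05.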